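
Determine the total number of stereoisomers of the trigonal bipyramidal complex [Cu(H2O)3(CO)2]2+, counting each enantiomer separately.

3

A trigonal bipyramid has two axial and three equatorial sites, which are chemically inequivalent.
The distinct arrangements are (3 in all): CO both axial; CO one axial, one equatorial; CO both equatorial.
Each arrangement has an internal mirror plane or centre of symmetry, so none is chiral.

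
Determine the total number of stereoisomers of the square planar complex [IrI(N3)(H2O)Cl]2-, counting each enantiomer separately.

3

In a square planar complex each vertex has one trans partner and two cis neighbours.
There are 3 geometric isomers: (Cl/I trans, H2O/N3 trans); (Cl/N3 trans, H2O/I trans); (Cl/H2O trans, I/N3 trans).
Each arrangement has an internal mirror plane or centre of symmetry, so none is chiral.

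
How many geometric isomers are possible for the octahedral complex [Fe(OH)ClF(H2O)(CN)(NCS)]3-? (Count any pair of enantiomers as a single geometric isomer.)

15

The six octahedral sites form three mutually perpendicular trans pairs.
Exhaustive case analysis gives 15 geometric isomers.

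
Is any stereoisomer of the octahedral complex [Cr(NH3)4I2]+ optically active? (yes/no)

no

In an octahedral complex each vertex has one trans partner and four cis neighbours.
Working through the distinct placements yields 2 geometric isomers: I trans; I cis.
Each arrangement has an internal mirror plane or centre of symmetry, so none is chiral.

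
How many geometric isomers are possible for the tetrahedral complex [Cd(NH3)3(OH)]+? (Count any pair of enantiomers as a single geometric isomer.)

All four vertices of a tetrahedron are equivalent and mutually adjacent, so cis/trans isomerism cannot arise.
Only one geometric arrangement is possible.

1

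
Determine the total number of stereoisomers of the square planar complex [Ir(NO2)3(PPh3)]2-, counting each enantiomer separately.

1

A square has two trans pairs of vertices; adjacent vertices are cis.
Only one geometric arrangement is possible.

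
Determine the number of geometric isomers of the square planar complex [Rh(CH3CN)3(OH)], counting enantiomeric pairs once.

A square has two trans pairs of vertices; adjacent vertices are cis.
Only one geometric arrangement is possible.

1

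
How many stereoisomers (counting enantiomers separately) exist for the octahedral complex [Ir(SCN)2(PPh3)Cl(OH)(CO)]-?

An octahedron has six vertices in three trans pairs; every non-trans pair is cis.
Exhaustive case analysis gives 9 geometric isomers.
Of these, 6 lack any improper symmetry element and so occur as enantiomeric pairs, giving 9 + 6 = 15 stereoisomers in total.

15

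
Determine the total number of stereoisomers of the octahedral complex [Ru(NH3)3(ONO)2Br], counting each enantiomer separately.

3

An octahedron has six vertices in three trans pairs; every non-trans pair is cis.
Systematic placement gives 3 geometric isomers: NH3 mer, ONO trans; NH3 fac, ONO cis; NH3 mer, ONO cis.
Each arrangement has an internal mirror plane or centre of symmetry, so none is chiral.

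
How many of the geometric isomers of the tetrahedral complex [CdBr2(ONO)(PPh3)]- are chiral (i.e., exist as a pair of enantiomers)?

In a tetrahedral complex all four positions are equivalent and every pair of ligands is adjacent — there is no cis/trans distinction.
Only one geometric arrangement is possible.

0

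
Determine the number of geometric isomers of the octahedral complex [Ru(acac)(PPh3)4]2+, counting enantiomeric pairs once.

1

An octahedron has six vertices in three trans pairs; every non-trans pair is cis.
Each acac is bidentate and must span two cis positions.
Only one geometric arrangement is possible.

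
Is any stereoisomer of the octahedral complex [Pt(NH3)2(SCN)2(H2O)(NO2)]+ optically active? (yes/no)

yes

In an octahedral complex each vertex has one trans partner and four cis neighbours.
Systematic placement gives 6 geometric isomers: NH3 cis, SCN trans; NH3 cis, SCN cis (3 arrangements, 2 chiral); NH3 trans, SCN trans; NH3 trans, SCN cis.
Of these, 2 lack any improper symmetry element and so occur as enantiomeric pairs, giving 6 + 2 = 8 stereoisomers in total.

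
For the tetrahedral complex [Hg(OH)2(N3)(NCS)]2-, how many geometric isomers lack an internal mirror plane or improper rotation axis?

0

In a tetrahedral complex all four positions are equivalent and every pair of ligands is adjacent — there is no cis/trans distinction.
Only one geometric arrangement is possible.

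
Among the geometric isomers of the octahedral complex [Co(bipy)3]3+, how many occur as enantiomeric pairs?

In an octahedral complex each vertex has one trans partner and four cis neighbours.
Each bipy is bidentate and must span two cis positions.
Only one geometric arrangement is possible; it has no improper symmetry element, so it exists as a pair of enantiomers (2 stereoisomers).

1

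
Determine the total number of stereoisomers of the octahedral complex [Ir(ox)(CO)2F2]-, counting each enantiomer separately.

Each ox is bidentate and must span two cis positions.
Working through the distinct placements yields 3 geometric isomers: CO trans, F cis; CO cis, F cis (chiral); CO cis, F trans.
One of these lacks any improper symmetry element and so occurs as an enantiomeric pair, giving 3 + 1 = 4 stereoisomers in total.

4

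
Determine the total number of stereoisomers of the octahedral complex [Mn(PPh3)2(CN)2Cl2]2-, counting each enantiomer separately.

6

In an octahedral complex each vertex has one trans partner and four cis neighbours.
Systematic placement gives 5 geometric isomers: PPh3 trans, CN trans, Cl trans; PPh3 cis, CN trans, Cl cis; PPh3 trans, CN cis, Cl cis; PPh3 cis, CN cis, Cl cis (chiral); PPh3 cis, CN cis, Cl trans.
One of these lacks any improper symmetry element and so occurs as an enantiomeric pair, giving 5 + 1 = 6 stereoisomers in total.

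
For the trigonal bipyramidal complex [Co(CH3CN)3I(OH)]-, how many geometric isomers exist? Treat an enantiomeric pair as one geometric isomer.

A trigonal bipyramid has two axial and three equatorial sites, which are chemically inequivalent.
Systematic placement gives 4 geometric isomers: I equatorial, OH equatorial; I axial, OH equatorial; I equatorial, OH axial; I axial, OH axial.

4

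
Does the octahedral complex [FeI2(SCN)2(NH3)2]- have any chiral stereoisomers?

yes

In an octahedral complex each vertex has one trans partner and four cis neighbours.
There are 5 geometric isomers: I trans, SCN trans, NH3 trans; I trans, SCN cis, NH3 cis; I cis, SCN trans, NH3 cis; I cis, SCN cis, NH3 cis (chiral); I cis, SCN cis, NH3 trans.
One of these lacks any improper symmetry element and so occurs as an enantiomeric pair, giving 5 + 1 = 6 stereoisomers in total.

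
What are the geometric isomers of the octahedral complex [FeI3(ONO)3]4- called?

fac and mer

In an octahedral complex each vertex has one trans partner and four cis neighbours.
Working through the distinct placements yields 2 geometric isomers: I mer; I fac.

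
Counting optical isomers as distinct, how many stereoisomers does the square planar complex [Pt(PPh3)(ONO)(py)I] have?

3

A square has two trans pairs of vertices; adjacent vertices are cis.
Working through the distinct placements yields 3 geometric isomers: (I/PPh3 trans, ONO/py trans); (I/py trans, ONO/PPh3 trans); (I/ONO trans, PPh3/py trans).
Each arrangement has an internal mirror plane or centre of symmetry, so none is chiral.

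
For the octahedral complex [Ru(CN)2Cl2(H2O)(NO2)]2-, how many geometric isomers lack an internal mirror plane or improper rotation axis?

In an octahedral complex each vertex has one trans partner and four cis neighbours.
There are 6 geometric isomers: CN trans, Cl trans; CN trans, Cl cis; CN cis, Cl cis (3 arrangements, 2 chiral); CN cis, Cl trans.
Of these, 2 lack any improper symmetry element and so occur as enantiomeric pairs, giving 6 + 2 = 8 stereoisomers in total.

2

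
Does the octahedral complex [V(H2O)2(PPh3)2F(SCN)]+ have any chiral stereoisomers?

The six octahedral sites form three mutually perpendicular trans pairs.
Working through the distinct placements yields 6 geometric isomers: H2O cis, PPh3 cis (3 arrangements, 2 chiral); H2O cis, PPh3 trans; H2O trans, PPh3 cis; H2O trans, PPh3 trans.
Of these, 2 lack any improper symmetry element and so occur as enantiomeric pairs, giving 6 + 2 = 8 stereoisomers in total.

yes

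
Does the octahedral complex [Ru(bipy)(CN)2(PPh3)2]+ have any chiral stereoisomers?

yes

An octahedron has six vertices in three trans pairs; every non-trans pair is cis.
Each bipy is bidentate and must span two cis positions.
There are 3 geometric isomers: CN trans, PPh3 cis; CN cis, PPh3 cis (chiral); CN cis, PPh3 trans.
One of these lacks any improper symmetry element and so occurs as an enantiomeric pair, giving 3 + 1 = 4 stereoisomers in total.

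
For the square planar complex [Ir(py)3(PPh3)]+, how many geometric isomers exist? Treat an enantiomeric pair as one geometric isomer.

In a square planar complex each vertex has one trans partner and two cis neighbours.
Only one geometric arrangement is possible.

1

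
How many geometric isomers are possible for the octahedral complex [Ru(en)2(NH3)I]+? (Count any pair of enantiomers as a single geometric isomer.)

2

In an octahedral complex each vertex has one trans partner and four cis neighbours.
Each en is bidentate and must span two cis positions.
There are 2 geometric isomers: NH3 and I mutually trans; NH3 and I mutually cis (chiral).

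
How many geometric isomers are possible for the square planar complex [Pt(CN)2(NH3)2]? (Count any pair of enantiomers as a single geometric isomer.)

2

A square has two trans pairs of vertices; adjacent vertices are cis.
Working through the distinct placements yields 2 geometric isomers: CN cis; CN trans.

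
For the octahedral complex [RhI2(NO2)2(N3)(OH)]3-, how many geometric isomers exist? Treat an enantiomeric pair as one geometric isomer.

In an octahedral complex each vertex has one trans partner and four cis neighbours.
The distinct arrangements are (6 in all): I trans, NO2 cis; I trans, NO2 trans; I cis, NO2 cis (3 arrangements, 2 chiral); I cis, NO2 trans.

6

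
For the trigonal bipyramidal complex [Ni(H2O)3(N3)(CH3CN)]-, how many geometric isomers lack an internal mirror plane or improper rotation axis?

Systematic placement gives 4 geometric isomers: N3 equatorial, CH3CN axial; N3 axial, CH3CN axial; N3 equatorial, CH3CN equatorial; N3 axial, CH3CN equatorial.
Each arrangement has an internal mirror plane or centre of symmetry, so none is chiral.

0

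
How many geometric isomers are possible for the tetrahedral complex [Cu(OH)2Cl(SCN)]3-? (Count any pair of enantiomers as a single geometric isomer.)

1

Only one geometric arrangement is possible.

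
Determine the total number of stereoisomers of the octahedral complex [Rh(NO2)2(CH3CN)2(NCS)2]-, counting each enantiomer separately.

6

In an octahedral complex each vertex has one trans partner and four cis neighbours.
Systematic placement gives 5 geometric isomers: NO2 trans, CH3CN trans, NCS trans; NO2 cis, CH3CN trans, NCS cis; NO2 trans, CH3CN cis, NCS cis; NO2 cis, CH3CN cis, NCS cis (chiral); NO2 cis, CH3CN cis, NCS trans.
One of these lacks any improper symmetry element and so occurs as an enantiomeric pair, giving 5 + 1 = 6 stereoisomers in total.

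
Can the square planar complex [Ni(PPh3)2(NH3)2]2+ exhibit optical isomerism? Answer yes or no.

A square has two trans pairs of vertices; adjacent vertices are cis.
Systematic placement gives 2 geometric isomers: PPh3 cis; PPh3 trans.
Each arrangement has an internal mirror plane or centre of symmetry, so none is chiral.

no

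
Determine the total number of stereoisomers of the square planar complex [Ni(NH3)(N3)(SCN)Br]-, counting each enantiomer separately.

A square has two trans pairs of vertices; adjacent vertices are cis.
There are 3 geometric isomers: (Br/NH3 trans, N3/SCN trans); (Br/SCN trans, N3/NH3 trans); (Br/N3 trans, NH3/SCN trans).
Each arrangement has an internal mirror plane or centre of symmetry, so none is chiral.

3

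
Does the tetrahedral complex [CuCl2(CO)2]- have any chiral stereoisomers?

no

In a tetrahedral complex all four positions are equivalent and every pair of ligands is adjacent — there is no cis/trans distinction.
Only one geometric arrangement is possible.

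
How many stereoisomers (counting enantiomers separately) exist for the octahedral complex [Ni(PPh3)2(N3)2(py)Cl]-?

An octahedron has six vertices in three trans pairs; every non-trans pair is cis.
Working through the distinct placements yields 6 geometric isomers: PPh3 cis, N3 cis (3 arrangements, 2 chiral); PPh3 trans, N3 cis; PPh3 cis, N3 trans; PPh3 trans, N3 trans.
Of these, 2 lack any improper symmetry element and so occur as enantiomeric pairs, giving 6 + 2 = 8 stereoisomers in total.

8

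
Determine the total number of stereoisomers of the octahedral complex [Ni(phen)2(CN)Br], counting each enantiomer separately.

In an octahedral complex each vertex has one trans partner and four cis neighbours.
Each phen is bidentate and must span two cis positions.
Working through the distinct placements yields 2 geometric isomers: CN and Br mutually trans; CN and Br mutually cis (chiral).
One of these lacks any improper symmetry element and so occurs as an enantiomeric pair, giving 2 + 1 = 3 stereoisomers in total.

3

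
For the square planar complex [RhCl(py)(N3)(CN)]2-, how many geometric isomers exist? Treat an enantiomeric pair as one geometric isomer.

In a square planar complex each vertex has one trans partner and two cis neighbours.
There are 3 geometric isomers: (CN/N3 trans, Cl/py trans); (CN/py trans, Cl/N3 trans); (CN/Cl trans, N3/py trans).

3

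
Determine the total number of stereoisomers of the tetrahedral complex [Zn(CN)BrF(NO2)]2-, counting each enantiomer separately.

2

In a tetrahedral complex all four positions are equivalent and every pair of ligands is adjacent — there is no cis/trans distinction.
Only one geometric arrangement is possible; it has no improper symmetry element, so it exists as a pair of enantiomers (2 stereoisomers).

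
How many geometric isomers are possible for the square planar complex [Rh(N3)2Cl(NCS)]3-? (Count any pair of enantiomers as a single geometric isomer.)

In a square planar complex each vertex has one trans partner and two cis neighbours.
Systematic placement gives 2 geometric isomers: N3 cis; N3 trans.

2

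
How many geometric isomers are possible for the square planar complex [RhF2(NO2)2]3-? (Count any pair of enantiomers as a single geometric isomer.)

A square has two trans pairs of vertices; adjacent vertices are cis.
Working through the distinct placements yields 2 geometric isomers: F cis; F trans.

2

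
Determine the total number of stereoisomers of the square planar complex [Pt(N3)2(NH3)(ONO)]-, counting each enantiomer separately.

A square has two trans pairs of vertices; adjacent vertices are cis.
The distinct arrangements are (2 in all): N3 cis; N3 trans.
Each arrangement has an internal mirror plane or centre of symmetry, so none is chiral.

2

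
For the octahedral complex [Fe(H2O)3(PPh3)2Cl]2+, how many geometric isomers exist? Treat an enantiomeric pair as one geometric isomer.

3

The distinct arrangements are (3 in all): H2O mer, PPh3 trans; H2O fac, PPh3 cis; H2O mer, PPh3 cis.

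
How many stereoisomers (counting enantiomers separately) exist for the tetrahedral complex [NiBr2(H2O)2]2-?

1

All four vertices of a tetrahedron are equivalent and mutually adjacent, so cis/trans isomerism cannot arise.
Only one geometric arrangement is possible.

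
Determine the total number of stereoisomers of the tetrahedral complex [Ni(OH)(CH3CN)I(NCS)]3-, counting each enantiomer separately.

2

In a tetrahedral complex all four positions are equivalent and every pair of ligands is adjacent — there is no cis/trans distinction.
Only one geometric arrangement is possible; it has no improper symmetry element, so it exists as a pair of enantiomers (2 stereoisomers).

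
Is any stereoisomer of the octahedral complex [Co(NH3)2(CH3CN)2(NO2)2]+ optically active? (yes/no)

The six octahedral sites form three mutually perpendicular trans pairs.
Working through the distinct placements yields 5 geometric isomers: NH3 trans, CH3CN trans, NO2 trans; NH3 cis, CH3CN trans, NO2 cis; NH3 cis, CH3CN cis, NO2 trans; NH3 cis, CH3CN cis, NO2 cis (chiral); NH3 trans, CH3CN cis, NO2 cis.
One of these lacks any improper symmetry element and so occurs as an enantiomeric pair, giving 5 + 1 = 6 stereoisomers in total.

yes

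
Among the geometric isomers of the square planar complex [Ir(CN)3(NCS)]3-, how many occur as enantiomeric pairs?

A square has two trans pairs of vertices; adjacent vertices are cis.
Only one geometric arrangement is possible.

0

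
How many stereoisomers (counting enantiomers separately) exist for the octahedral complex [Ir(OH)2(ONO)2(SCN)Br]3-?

8

In an octahedral complex each vertex has one trans partner and four cis neighbours.
The distinct arrangements are (6 in all): OH cis, ONO cis (3 arrangements, 2 chiral); OH cis, ONO trans; OH trans, ONO cis; OH trans, ONO trans.
Of these, 2 lack any improper symmetry element and so occur as enantiomeric pairs, giving 6 + 2 = 8 stereoisomers in total.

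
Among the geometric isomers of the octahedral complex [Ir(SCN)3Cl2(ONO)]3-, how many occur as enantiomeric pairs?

0

An octahedron has six vertices in three trans pairs; every non-trans pair is cis.
The distinct arrangements are (3 in all): SCN mer, Cl trans; SCN mer, Cl cis; SCN fac, Cl cis.
Each arrangement has an internal mirror plane or centre of symmetry, so none is chiral.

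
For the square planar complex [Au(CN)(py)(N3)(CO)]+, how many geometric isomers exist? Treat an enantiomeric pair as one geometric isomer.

3

The distinct arrangements are (3 in all): (CN/N3 trans, CO/py trans); (CN/py trans, CO/N3 trans); (CN/CO trans, N3/py trans).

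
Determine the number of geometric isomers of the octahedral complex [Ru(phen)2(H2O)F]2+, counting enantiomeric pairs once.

The six octahedral sites form three mutually perpendicular trans pairs.
Each phen is bidentate and must span two cis positions.
Working through the distinct placements yields 2 geometric isomers: H2O and F mutually trans; H2O and F mutually cis (chiral).

2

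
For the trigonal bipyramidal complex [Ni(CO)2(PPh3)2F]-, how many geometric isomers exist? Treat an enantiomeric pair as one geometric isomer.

5

Placing the ligands in turn and identifying arrangements related by rotation or reflection leaves 5 distinct geometric isomers.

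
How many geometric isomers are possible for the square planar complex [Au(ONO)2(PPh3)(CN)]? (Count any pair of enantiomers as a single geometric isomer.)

2

In a square planar complex each vertex has one trans partner and two cis neighbours.
There are 2 geometric isomers: ONO cis; ONO trans.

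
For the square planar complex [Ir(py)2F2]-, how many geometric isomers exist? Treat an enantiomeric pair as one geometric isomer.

The distinct arrangements are (2 in all): py cis; py trans.

2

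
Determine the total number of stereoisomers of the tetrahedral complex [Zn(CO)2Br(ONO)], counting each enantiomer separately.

1

Only one geometric arrangement is possible.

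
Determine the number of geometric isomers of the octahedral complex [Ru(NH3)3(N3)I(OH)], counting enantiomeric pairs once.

4

The distinct arrangements are (4 in all): NH3 mer (3 arrangements); NH3 fac (chiral).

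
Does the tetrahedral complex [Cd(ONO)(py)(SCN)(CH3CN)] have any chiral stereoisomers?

yes

In a tetrahedral complex all four positions are equivalent and every pair of ligands is adjacent — there is no cis/trans distinction.
Only one geometric arrangement is possible; it has no improper symmetry element, so it exists as a pair of enantiomers (2 stereoisomers).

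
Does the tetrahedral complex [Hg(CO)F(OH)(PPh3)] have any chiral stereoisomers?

yes

All four vertices of a tetrahedron are equivalent and mutually adjacent, so cis/trans isomerism cannot arise.
Only one geometric arrangement is possible; it has no improper symmetry element, so it exists as a pair of enantiomers (2 stereoisomers).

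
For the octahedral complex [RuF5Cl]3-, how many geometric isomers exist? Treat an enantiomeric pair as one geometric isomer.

1

An octahedron has six vertices in three trans pairs; every non-trans pair is cis.
Only one geometric arrangement is possible.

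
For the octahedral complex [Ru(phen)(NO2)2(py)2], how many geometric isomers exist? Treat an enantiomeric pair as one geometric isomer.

3

In an octahedral complex each vertex has one trans partner and four cis neighbours.
Each phen is bidentate and must span two cis positions.
There are 3 geometric isomers: NO2 trans, py cis; NO2 cis, py trans; NO2 cis, py cis (chiral).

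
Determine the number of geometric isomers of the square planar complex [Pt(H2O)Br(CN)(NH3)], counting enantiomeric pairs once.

In a square planar complex each vertex has one trans partner and two cis neighbours.
The distinct arrangements are (3 in all): (Br/H2O trans, CN/NH3 trans); (Br/NH3 trans, CN/H2O trans); (Br/CN trans, H2O/NH3 trans).

3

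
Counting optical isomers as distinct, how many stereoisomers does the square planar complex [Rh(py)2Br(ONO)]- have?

In a square planar complex each vertex has one trans partner and two cis neighbours.
There are 2 geometric isomers: py cis; py trans.
Each arrangement has an internal mirror plane or centre of symmetry, so none is chiral.

2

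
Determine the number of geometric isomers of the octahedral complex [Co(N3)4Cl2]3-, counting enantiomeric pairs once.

In an octahedral complex each vertex has one trans partner and four cis neighbours.
The distinct arrangements are (2 in all): Cl trans; Cl cis.

2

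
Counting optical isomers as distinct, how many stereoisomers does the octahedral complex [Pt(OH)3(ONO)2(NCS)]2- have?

An octahedron has six vertices in three trans pairs; every non-trans pair is cis.
Working through the distinct placements yields 3 geometric isomers: OH mer, ONO trans; OH fac, ONO cis; OH mer, ONO cis.
Each arrangement has an internal mirror plane or centre of symmetry, so none is chiral.

3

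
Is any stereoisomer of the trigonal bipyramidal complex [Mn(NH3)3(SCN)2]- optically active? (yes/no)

no

A trigonal bipyramid has two axial and three equatorial sites, which are chemically inequivalent.
Working through the distinct placements yields 3 geometric isomers: SCN both equatorial; SCN one axial, one equatorial; SCN both axial.
Each arrangement has an internal mirror plane or centre of symmetry, so none is chiral.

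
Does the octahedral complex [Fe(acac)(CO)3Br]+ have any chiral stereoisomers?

The six octahedral sites form three mutually perpendicular trans pairs.
Each acac is bidentate and must span two cis positions.
There are 2 geometric isomers: CO fac; CO mer.
Each arrangement has an internal mirror plane or centre of symmetry, so none is chiral.

no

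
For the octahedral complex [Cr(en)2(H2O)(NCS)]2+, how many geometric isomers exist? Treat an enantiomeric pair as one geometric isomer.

2

The six octahedral sites form three mutually perpendicular trans pairs.
Each en is bidentate and must span two cis positions.
Working through the distinct placements yields 2 geometric isomers: H2O and NCS mutually trans; H2O and NCS mutually cis (chiral).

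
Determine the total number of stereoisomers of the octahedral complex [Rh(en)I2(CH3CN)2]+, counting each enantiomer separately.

4

The six octahedral sites form three mutually perpendicular trans pairs.
Each en is bidentate and must span two cis positions.
Working through the distinct placements yields 3 geometric isomers: I cis, CH3CN trans; I cis, CH3CN cis (chiral); I trans, CH3CN cis.
One of these lacks any improper symmetry element and so occurs as an enantiomeric pair, giving 3 + 1 = 4 stereoisomers in total.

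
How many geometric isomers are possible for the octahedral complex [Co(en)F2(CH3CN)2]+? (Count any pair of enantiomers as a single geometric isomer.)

3

Each en is bidentate and must span two cis positions.
Working through the distinct placements yields 3 geometric isomers: F cis, CH3CN trans; F cis, CH3CN cis (chiral); F trans, CH3CN cis.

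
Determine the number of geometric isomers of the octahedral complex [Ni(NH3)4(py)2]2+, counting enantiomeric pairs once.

An octahedron has six vertices in three trans pairs; every non-trans pair is cis.
There are 2 geometric isomers: py trans; py cis.

2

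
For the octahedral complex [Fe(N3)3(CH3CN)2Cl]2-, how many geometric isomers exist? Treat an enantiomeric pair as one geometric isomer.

3

Systematic placement gives 3 geometric isomers: N3 mer, CH3CN trans; N3 mer, CH3CN cis; N3 fac, CH3CN cis.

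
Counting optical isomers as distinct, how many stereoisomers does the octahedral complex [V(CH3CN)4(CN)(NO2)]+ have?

In an octahedral complex each vertex has one trans partner and four cis neighbours.
Working through the distinct placements yields 2 geometric isomers: CN and NO2 mutually trans; CN and NO2 mutually cis.
Each arrangement has an internal mirror plane or centre of symmetry, so none is chiral.

2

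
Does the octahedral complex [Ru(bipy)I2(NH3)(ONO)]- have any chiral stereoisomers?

Each bipy is bidentate and must span two cis positions.
Systematic placement gives 4 geometric isomers: I trans; I cis (3 arrangements, 2 chiral).
Of these, 2 lack any improper symmetry element and so occur as enantiomeric pairs, giving 4 + 2 = 6 stereoisomers in total.

yes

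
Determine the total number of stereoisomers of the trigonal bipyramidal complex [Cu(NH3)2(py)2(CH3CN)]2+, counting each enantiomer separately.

In a trigonal bipyramid the two axial positions differ from the three equatorial ones.
Exhaustive case analysis gives 5 geometric isomers.
One of these lacks any improper symmetry element and so occurs as an enantiomeric pair, giving 5 + 1 = 6 stereoisomers in total.

6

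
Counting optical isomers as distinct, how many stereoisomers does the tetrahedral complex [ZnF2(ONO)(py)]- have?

1

In a tetrahedral complex all four positions are equivalent and every pair of ligands is adjacent — there is no cis/trans distinction.
Only one geometric arrangement is possible.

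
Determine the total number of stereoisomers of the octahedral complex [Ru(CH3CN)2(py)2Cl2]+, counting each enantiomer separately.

The six octahedral sites form three mutually perpendicular trans pairs.
The distinct arrangements are (5 in all): CH3CN trans, py trans, Cl trans; CH3CN trans, py cis, Cl cis; CH3CN cis, py trans, Cl cis; CH3CN cis, py cis, Cl cis (chiral); CH3CN cis, py cis, Cl trans.
One of these lacks any improper symmetry element and so occurs as an enantiomeric pair, giving 5 + 1 = 6 stereoisomers in total.

6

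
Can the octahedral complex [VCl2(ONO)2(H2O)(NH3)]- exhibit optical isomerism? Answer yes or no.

yes

In an octahedral complex each vertex has one trans partner and four cis neighbours.
Systematic placement gives 6 geometric isomers: Cl trans, ONO trans; Cl trans, ONO cis; Cl cis, ONO trans; Cl cis, ONO cis (3 arrangements, 2 chiral).
Of these, 2 lack any improper symmetry element and so occur as enantiomeric pairs, giving 6 + 2 = 8 stereoisomers in total.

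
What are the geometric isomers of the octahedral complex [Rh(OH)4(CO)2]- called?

The six octahedral sites form three mutually perpendicular trans pairs.
Systematic placement gives 2 geometric isomers: CO trans; CO cis.

cis and trans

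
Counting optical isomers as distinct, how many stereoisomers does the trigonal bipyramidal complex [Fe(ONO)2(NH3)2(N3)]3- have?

A trigonal bipyramid has two axial and three equatorial sites, which are chemically inequivalent.
Placing the ligands in turn and identifying arrangements related by rotation or reflection leaves 5 distinct geometric isomers.
One of these lacks any improper symmetry element and so occurs as an enantiomeric pair, giving 5 + 1 = 6 stereoisomers in total.

6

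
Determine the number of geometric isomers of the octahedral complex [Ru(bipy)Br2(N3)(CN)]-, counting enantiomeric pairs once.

An octahedron has six vertices in three trans pairs; every non-trans pair is cis.
Each bipy is bidentate and must span two cis positions.
There are 4 geometric isomers: Br trans; Br cis (3 arrangements, 2 chiral).

4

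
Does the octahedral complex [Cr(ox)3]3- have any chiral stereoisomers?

An octahedron has six vertices in three trans pairs; every non-trans pair is cis.
Each ox is bidentate and must span two cis positions.
Only one geometric arrangement is possible; it has no improper symmetry element, so it exists as a pair of enantiomers (2 stereoisomers).

yes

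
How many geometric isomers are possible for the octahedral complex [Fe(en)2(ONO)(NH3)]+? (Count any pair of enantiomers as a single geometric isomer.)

2

Each en is bidentate and must span two cis positions.
Working through the distinct placements yields 2 geometric isomers: ONO and NH3 mutually trans; ONO and NH3 mutually cis (chiral).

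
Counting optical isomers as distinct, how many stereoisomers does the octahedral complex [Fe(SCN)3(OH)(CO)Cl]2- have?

The six octahedral sites form three mutually perpendicular trans pairs.
Working through the distinct placements yields 4 geometric isomers: SCN mer (3 arrangements); SCN fac (chiral).
One of these lacks any improper symmetry element and so occurs as an enantiomeric pair, giving 4 + 1 = 5 stereoisomers in total.

5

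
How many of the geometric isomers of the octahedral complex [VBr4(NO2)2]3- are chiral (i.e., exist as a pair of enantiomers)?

0

In an octahedral complex each vertex has one trans partner and four cis neighbours.
There are 2 geometric isomers: NO2 trans; NO2 cis.
Each arrangement has an internal mirror plane or centre of symmetry, so none is chiral.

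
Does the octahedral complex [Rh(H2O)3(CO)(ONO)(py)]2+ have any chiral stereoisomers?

yes

The six octahedral sites form three mutually perpendicular trans pairs.
The distinct arrangements are (4 in all): H2O mer (3 arrangements); H2O fac (chiral).
One of these lacks any improper symmetry element and so occurs as an enantiomeric pair, giving 4 + 1 = 5 stereoisomers in total.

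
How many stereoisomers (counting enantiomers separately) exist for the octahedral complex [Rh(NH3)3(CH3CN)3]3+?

The six octahedral sites form three mutually perpendicular trans pairs.
There are 2 geometric isomers: NH3 mer; NH3 fac.
Each arrangement has an internal mirror plane or centre of symmetry, so none is chiral.

2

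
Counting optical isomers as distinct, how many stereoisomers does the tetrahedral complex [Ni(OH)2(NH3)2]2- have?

1

All four vertices of a tetrahedron are equivalent and mutually adjacent, so cis/trans isomerism cannot arise.
Only one geometric arrangement is possible.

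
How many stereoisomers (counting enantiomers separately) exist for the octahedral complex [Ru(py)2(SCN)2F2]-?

In an octahedral complex each vertex has one trans partner and four cis neighbours.
There are 5 geometric isomers: py trans, SCN trans, F trans; py cis, SCN cis, F trans; py trans, SCN cis, F cis; py cis, SCN cis, F cis (chiral); py cis, SCN trans, F cis.
One of these lacks any improper symmetry element and so occurs as an enantiomeric pair, giving 5 + 1 = 6 stereoisomers in total.

6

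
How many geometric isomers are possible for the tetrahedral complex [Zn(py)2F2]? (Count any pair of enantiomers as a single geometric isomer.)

1

Only one geometric arrangement is possible.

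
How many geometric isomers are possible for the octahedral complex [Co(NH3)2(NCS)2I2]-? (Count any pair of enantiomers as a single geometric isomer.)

5

An octahedron has six vertices in three trans pairs; every non-trans pair is cis.
The distinct arrangements are (5 in all): NH3 trans, NCS trans, I trans; NH3 cis, NCS cis, I trans; NH3 trans, NCS cis, I cis; NH3 cis, NCS cis, I cis (chiral); NH3 cis, NCS trans, I cis.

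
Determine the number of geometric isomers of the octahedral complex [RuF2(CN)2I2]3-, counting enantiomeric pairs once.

5

The six octahedral sites form three mutually perpendicular trans pairs.
There are 5 geometric isomers: F trans, CN trans, I trans; F cis, CN trans, I cis; F cis, CN cis, I trans; F cis, CN cis, I cis (chiral); F trans, CN cis, I cis.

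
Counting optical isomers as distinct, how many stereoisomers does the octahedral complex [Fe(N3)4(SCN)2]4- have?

There are 2 geometric isomers: SCN trans; SCN cis.
Each arrangement has an internal mirror plane or centre of symmetry, so none is chiral.

2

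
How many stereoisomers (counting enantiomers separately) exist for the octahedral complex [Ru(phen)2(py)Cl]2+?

In an octahedral complex each vertex has one trans partner and four cis neighbours.
Each phen is bidentate and must span two cis positions.
Working through the distinct placements yields 2 geometric isomers: py and Cl mutually cis (chiral); py and Cl mutually trans.
One of these lacks any improper symmetry element and so occurs as an enantiomeric pair, giving 2 + 1 = 3 stereoisomers in total.

3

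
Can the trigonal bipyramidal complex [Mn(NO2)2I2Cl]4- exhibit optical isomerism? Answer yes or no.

In a trigonal bipyramid the two axial positions differ from the three equatorial ones.
Systematic enumeration (placing each ligand type in turn and discarding arrangements equivalent by rotation or reflection) gives 5 geometric isomers.
One of these lacks any improper symmetry element and so occurs as an enantiomeric pair, giving 5 + 1 = 6 stereoisomers in total.

yes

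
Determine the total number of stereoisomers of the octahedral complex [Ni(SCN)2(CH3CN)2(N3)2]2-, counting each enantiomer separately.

In an octahedral complex each vertex has one trans partner and four cis neighbours.
Working through the distinct placements yields 5 geometric isomers: SCN trans, CH3CN trans, N3 trans; SCN cis, CH3CN trans, N3 cis; SCN trans, CH3CN cis, N3 cis; SCN cis, CH3CN cis, N3 cis (chiral); SCN cis, CH3CN cis, N3 trans.
One of these lacks any improper symmetry element and so occurs as an enantiomeric pair, giving 5 + 1 = 6 stereoisomers in total.

6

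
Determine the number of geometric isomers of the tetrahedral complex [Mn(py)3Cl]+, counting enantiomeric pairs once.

1

In a tetrahedral complex all four positions are equivalent and every pair of ligands is adjacent — there is no cis/trans distinction.
Only one geometric arrangement is possible.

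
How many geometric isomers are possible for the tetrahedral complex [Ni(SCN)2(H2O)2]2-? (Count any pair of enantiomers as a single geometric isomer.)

Only one geometric arrangement is possible.

1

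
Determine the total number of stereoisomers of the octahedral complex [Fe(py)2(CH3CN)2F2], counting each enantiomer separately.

The six octahedral sites form three mutually perpendicular trans pairs.
Working through the distinct placements yields 5 geometric isomers: py trans, CH3CN trans, F trans; py cis, CH3CN trans, F cis; py trans, CH3CN cis, F cis; py cis, CH3CN cis, F cis (chiral); py cis, CH3CN cis, F trans.
One of these lacks any improper symmetry element and so occurs as an enantiomeric pair, giving 5 + 1 = 6 stereoisomers in total.

6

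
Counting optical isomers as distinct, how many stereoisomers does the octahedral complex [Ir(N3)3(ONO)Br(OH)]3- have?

5

In an octahedral complex each vertex has one trans partner and four cis neighbours.
There are 4 geometric isomers: N3 mer (3 arrangements); N3 fac (chiral).
One of these lacks any improper symmetry element and so occurs as an enantiomeric pair, giving 4 + 1 = 5 stereoisomers in total.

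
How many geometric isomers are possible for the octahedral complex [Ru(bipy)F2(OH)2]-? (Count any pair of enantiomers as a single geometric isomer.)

3

Each bipy is bidentate and must span two cis positions.
Systematic placement gives 3 geometric isomers: F trans, OH cis; F cis, OH cis (chiral); F cis, OH trans.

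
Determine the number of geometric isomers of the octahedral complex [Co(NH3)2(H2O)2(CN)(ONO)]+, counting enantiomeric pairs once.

The six octahedral sites form three mutually perpendicular trans pairs.
Systematic placement gives 6 geometric isomers: NH3 cis, H2O cis (3 arrangements, 2 chiral); NH3 trans, H2O cis; NH3 cis, H2O trans; NH3 trans, H2O trans.

6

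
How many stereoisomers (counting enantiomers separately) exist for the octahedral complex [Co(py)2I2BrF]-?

In an octahedral complex each vertex has one trans partner and four cis neighbours.
The distinct arrangements are (6 in all): py trans, I trans; py cis, I cis (3 arrangements, 2 chiral); py trans, I cis; py cis, I trans.
Of these, 2 lack any improper symmetry element and so occur as enantiomeric pairs, giving 6 + 2 = 8 stereoisomers in total.

8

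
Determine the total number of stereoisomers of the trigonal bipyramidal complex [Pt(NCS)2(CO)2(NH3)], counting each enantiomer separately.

6

A trigonal bipyramid has two axial and three equatorial sites, which are chemically inequivalent.
Placing the ligands in turn and identifying arrangements related by rotation or reflection leaves 5 distinct geometric isomers.
One of these lacks any improper symmetry element and so occurs as an enantiomeric pair, giving 5 + 1 = 6 stereoisomers in total.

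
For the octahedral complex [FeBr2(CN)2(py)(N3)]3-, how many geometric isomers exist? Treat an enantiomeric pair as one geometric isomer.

In an octahedral complex each vertex has one trans partner and four cis neighbours.
There are 6 geometric isomers: Br trans, CN trans; Br trans, CN cis; Br cis, CN cis (3 arrangements, 2 chiral); Br cis, CN trans.

6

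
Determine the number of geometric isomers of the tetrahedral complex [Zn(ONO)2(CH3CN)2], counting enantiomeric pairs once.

1

In a tetrahedral complex all four positions are equivalent and every pair of ligands is adjacent — there is no cis/trans distinction.
Only one geometric arrangement is possible.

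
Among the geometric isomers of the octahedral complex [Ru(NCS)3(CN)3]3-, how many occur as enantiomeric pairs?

The six octahedral sites form three mutually perpendicular trans pairs.
There are 2 geometric isomers: NCS mer; NCS fac.
Each arrangement has an internal mirror plane or centre of symmetry, so none is chiral.

0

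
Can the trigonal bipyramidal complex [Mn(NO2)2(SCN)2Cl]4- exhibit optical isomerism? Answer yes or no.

A trigonal bipyramid has two axial and three equatorial sites, which are chemically inequivalent.
Placing the ligands in turn and identifying arrangements related by rotation or reflection leaves 5 distinct geometric isomers.
One of these lacks any improper symmetry element and so occurs as an enantiomeric pair, giving 5 + 1 = 6 stereoisomers in total.

yes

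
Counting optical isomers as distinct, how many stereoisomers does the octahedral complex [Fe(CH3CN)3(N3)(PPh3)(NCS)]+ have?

Systematic placement gives 4 geometric isomers: CH3CN mer (3 arrangements); CH3CN fac (chiral).
One of these lacks any improper symmetry element and so occurs as an enantiomeric pair, giving 4 + 1 = 5 stereoisomers in total.

5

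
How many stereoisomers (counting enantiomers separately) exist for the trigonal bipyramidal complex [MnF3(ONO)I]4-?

4

In a trigonal bipyramid the two axial positions differ from the three equatorial ones.
Working through the distinct placements yields 4 geometric isomers: ONO equatorial, I equatorial; ONO equatorial, I axial; ONO axial, I equatorial; ONO axial, I axial.
Each arrangement has an internal mirror plane or centre of symmetry, so none is chiral.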